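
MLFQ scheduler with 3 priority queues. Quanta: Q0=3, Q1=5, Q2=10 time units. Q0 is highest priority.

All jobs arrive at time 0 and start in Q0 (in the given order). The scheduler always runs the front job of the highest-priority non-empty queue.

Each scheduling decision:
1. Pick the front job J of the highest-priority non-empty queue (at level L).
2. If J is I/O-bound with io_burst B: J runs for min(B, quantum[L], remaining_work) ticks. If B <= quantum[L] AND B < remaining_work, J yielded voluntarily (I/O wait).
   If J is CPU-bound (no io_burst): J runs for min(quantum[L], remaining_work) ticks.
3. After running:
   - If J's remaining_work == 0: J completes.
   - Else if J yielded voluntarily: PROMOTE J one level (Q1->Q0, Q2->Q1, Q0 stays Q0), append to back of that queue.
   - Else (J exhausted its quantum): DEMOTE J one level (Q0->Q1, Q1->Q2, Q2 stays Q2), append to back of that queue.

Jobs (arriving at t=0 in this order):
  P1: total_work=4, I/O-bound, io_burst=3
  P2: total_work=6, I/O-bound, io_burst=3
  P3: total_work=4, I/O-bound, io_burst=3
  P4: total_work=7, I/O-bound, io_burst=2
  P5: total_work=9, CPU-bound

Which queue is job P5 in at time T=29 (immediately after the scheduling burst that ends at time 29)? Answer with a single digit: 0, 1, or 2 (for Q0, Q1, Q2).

Answer: 2

Derivation:
t=0-3: P1@Q0 runs 3, rem=1, I/O yield, promote→Q0. Q0=[P2,P3,P4,P5,P1] Q1=[] Q2=[]
t=3-6: P2@Q0 runs 3, rem=3, I/O yield, promote→Q0. Q0=[P3,P4,P5,P1,P2] Q1=[] Q2=[]
t=6-9: P3@Q0 runs 3, rem=1, I/O yield, promote→Q0. Q0=[P4,P5,P1,P2,P3] Q1=[] Q2=[]
t=9-11: P4@Q0 runs 2, rem=5, I/O yield, promote→Q0. Q0=[P5,P1,P2,P3,P4] Q1=[] Q2=[]
t=11-14: P5@Q0 runs 3, rem=6, quantum used, demote→Q1. Q0=[P1,P2,P3,P4] Q1=[P5] Q2=[]
t=14-15: P1@Q0 runs 1, rem=0, completes. Q0=[P2,P3,P4] Q1=[P5] Q2=[]
t=15-18: P2@Q0 runs 3, rem=0, completes. Q0=[P3,P4] Q1=[P5] Q2=[]
t=18-19: P3@Q0 runs 1, rem=0, completes. Q0=[P4] Q1=[P5] Q2=[]
t=19-21: P4@Q0 runs 2, rem=3, I/O yield, promote→Q0. Q0=[P4] Q1=[P5] Q2=[]
t=21-23: P4@Q0 runs 2, rem=1, I/O yield, promote→Q0. Q0=[P4] Q1=[P5] Q2=[]
t=23-24: P4@Q0 runs 1, rem=0, completes. Q0=[] Q1=[P5] Q2=[]
t=24-29: P5@Q1 runs 5, rem=1, quantum used, demote→Q2. Q0=[] Q1=[] Q2=[P5]
t=29-30: P5@Q2 runs 1, rem=0, completes. Q0=[] Q1=[] Q2=[]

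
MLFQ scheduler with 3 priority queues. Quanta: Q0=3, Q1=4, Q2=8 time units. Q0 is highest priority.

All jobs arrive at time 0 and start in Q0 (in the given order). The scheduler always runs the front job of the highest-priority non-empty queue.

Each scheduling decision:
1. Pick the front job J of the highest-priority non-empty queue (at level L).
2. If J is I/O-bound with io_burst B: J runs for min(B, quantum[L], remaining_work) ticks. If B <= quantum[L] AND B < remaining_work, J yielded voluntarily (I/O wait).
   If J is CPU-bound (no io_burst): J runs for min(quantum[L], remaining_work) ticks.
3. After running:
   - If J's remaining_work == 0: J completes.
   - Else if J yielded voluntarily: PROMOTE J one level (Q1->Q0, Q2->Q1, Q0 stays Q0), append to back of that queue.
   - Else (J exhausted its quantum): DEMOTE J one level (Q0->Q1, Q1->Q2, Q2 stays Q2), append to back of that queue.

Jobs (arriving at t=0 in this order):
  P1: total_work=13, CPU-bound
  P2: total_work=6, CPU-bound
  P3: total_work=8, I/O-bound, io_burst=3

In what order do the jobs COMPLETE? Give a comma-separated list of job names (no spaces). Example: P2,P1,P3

t=0-3: P1@Q0 runs 3, rem=10, quantum used, demote→Q1. Q0=[P2,P3] Q1=[P1] Q2=[]
t=3-6: P2@Q0 runs 3, rem=3, quantum used, demote→Q1. Q0=[P3] Q1=[P1,P2] Q2=[]
t=6-9: P3@Q0 runs 3, rem=5, I/O yield, promote→Q0. Q0=[P3] Q1=[P1,P2] Q2=[]
t=9-12: P3@Q0 runs 3, rem=2, I/O yield, promote→Q0. Q0=[P3] Q1=[P1,P2] Q2=[]
t=12-14: P3@Q0 runs 2, rem=0, completes. Q0=[] Q1=[P1,P2] Q2=[]
t=14-18: P1@Q1 runs 4, rem=6, quantum used, demote→Q2. Q0=[] Q1=[P2] Q2=[P1]
t=18-21: P2@Q1 runs 3, rem=0, completes. Q0=[] Q1=[] Q2=[P1]
t=21-27: P1@Q2 runs 6, rem=0, completes. Q0=[] Q1=[] Q2=[]

Answer: P3,P2,P1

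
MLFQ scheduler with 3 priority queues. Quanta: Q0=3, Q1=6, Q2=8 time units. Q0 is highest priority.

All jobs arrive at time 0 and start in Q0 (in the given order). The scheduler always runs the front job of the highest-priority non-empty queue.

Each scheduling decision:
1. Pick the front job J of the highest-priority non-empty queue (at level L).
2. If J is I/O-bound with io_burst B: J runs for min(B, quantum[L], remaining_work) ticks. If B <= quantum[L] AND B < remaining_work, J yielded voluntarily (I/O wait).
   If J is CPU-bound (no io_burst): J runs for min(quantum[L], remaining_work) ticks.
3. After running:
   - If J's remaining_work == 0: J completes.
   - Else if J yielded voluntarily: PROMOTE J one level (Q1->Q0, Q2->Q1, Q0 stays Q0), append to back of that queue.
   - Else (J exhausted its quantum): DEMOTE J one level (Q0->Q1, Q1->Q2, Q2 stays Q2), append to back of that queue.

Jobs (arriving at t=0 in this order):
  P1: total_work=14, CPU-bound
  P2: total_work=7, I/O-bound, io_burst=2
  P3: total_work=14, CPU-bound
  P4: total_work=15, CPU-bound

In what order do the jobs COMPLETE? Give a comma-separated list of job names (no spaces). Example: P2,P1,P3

Answer: P2,P1,P3,P4

Derivation:
t=0-3: P1@Q0 runs 3, rem=11, quantum used, demote→Q1. Q0=[P2,P3,P4] Q1=[P1] Q2=[]
t=3-5: P2@Q0 runs 2, rem=5, I/O yield, promote→Q0. Q0=[P3,P4,P2] Q1=[P1] Q2=[]
t=5-8: P3@Q0 runs 3, rem=11, quantum used, demote→Q1. Q0=[P4,P2] Q1=[P1,P3] Q2=[]
t=8-11: P4@Q0 runs 3, rem=12, quantum used, demote→Q1. Q0=[P2] Q1=[P1,P3,P4] Q2=[]
t=11-13: P2@Q0 runs 2, rem=3, I/O yield, promote→Q0. Q0=[P2] Q1=[P1,P3,P4] Q2=[]
t=13-15: P2@Q0 runs 2, rem=1, I/O yield, promote→Q0. Q0=[P2] Q1=[P1,P3,P4] Q2=[]
t=15-16: P2@Q0 runs 1, rem=0, completes. Q0=[] Q1=[P1,P3,P4] Q2=[]
t=16-22: P1@Q1 runs 6, rem=5, quantum used, demote→Q2. Q0=[] Q1=[P3,P4] Q2=[P1]
t=22-28: P3@Q1 runs 6, rem=5, quantum used, demote→Q2. Q0=[] Q1=[P4] Q2=[P1,P3]
t=28-34: P4@Q1 runs 6, rem=6, quantum used, demote→Q2. Q0=[] Q1=[] Q2=[P1,P3,P4]
t=34-39: P1@Q2 runs 5, rem=0, completes. Q0=[] Q1=[] Q2=[P3,P4]
t=39-44: P3@Q2 runs 5, rem=0, completes. Q0=[] Q1=[] Q2=[P4]
t=44-50: P4@Q2 runs 6, rem=0, completes. Q0=[] Q1=[] Q2=[]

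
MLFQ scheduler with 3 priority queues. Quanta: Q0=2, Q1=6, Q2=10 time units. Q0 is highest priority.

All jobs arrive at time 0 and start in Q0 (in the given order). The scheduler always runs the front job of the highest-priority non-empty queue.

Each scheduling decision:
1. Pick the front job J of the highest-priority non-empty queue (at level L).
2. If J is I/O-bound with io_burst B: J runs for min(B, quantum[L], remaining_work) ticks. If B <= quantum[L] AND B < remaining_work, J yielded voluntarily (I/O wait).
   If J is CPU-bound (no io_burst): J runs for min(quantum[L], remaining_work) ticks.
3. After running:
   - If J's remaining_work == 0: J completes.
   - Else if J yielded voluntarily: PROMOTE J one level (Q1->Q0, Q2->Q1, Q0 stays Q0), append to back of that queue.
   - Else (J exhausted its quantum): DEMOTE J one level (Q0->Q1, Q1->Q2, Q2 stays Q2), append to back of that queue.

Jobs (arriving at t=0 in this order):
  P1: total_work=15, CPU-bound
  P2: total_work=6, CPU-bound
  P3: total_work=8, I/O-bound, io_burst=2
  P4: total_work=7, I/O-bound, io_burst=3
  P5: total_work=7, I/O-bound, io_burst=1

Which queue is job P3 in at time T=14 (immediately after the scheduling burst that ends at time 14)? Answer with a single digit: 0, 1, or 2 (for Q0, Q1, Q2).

t=0-2: P1@Q0 runs 2, rem=13, quantum used, demote→Q1. Q0=[P2,P3,P4,P5] Q1=[P1] Q2=[]
t=2-4: P2@Q0 runs 2, rem=4, quantum used, demote→Q1. Q0=[P3,P4,P5] Q1=[P1,P2] Q2=[]
t=4-6: P3@Q0 runs 2, rem=6, I/O yield, promote→Q0. Q0=[P4,P5,P3] Q1=[P1,P2] Q2=[]
t=6-8: P4@Q0 runs 2, rem=5, quantum used, demote→Q1. Q0=[P5,P3] Q1=[P1,P2,P4] Q2=[]
t=8-9: P5@Q0 runs 1, rem=6, I/O yield, promote→Q0. Q0=[P3,P5] Q1=[P1,P2,P4] Q2=[]
t=9-11: P3@Q0 runs 2, rem=4, I/O yield, promote→Q0. Q0=[P5,P3] Q1=[P1,P2,P4] Q2=[]
t=11-12: P5@Q0 runs 1, rem=5, I/O yield, promote→Q0. Q0=[P3,P5] Q1=[P1,P2,P4] Q2=[]
t=12-14: P3@Q0 runs 2, rem=2, I/O yield, promote→Q0. Q0=[P5,P3] Q1=[P1,P2,P4] Q2=[]
t=14-15: P5@Q0 runs 1, rem=4, I/O yield, promote→Q0. Q0=[P3,P5] Q1=[P1,P2,P4] Q2=[]
t=15-17: P3@Q0 runs 2, rem=0, completes. Q0=[P5] Q1=[P1,P2,P4] Q2=[]
t=17-18: P5@Q0 runs 1, rem=3, I/O yield, promote→Q0. Q0=[P5] Q1=[P1,P2,P4] Q2=[]
t=18-19: P5@Q0 runs 1, rem=2, I/O yield, promote→Q0. Q0=[P5] Q1=[P1,P2,P4] Q2=[]
t=19-20: P5@Q0 runs 1, rem=1, I/O yield, promote→Q0. Q0=[P5] Q1=[P1,P2,P4] Q2=[]
t=20-21: P5@Q0 runs 1, rem=0, completes. Q0=[] Q1=[P1,P2,P4] Q2=[]
t=21-27: P1@Q1 runs 6, rem=7, quantum used, demote→Q2. Q0=[] Q1=[P2,P4] Q2=[P1]
t=27-31: P2@Q1 runs 4, rem=0, completes. Q0=[] Q1=[P4] Q2=[P1]
t=31-34: P4@Q1 runs 3, rem=2, I/O yield, promote→Q0. Q0=[P4] Q1=[] Q2=[P1]
t=34-36: P4@Q0 runs 2, rem=0, completes. Q0=[] Q1=[] Q2=[P1]
t=36-43: P1@Q2 runs 7, rem=0, completes. Q0=[] Q1=[] Q2=[]

Answer: 0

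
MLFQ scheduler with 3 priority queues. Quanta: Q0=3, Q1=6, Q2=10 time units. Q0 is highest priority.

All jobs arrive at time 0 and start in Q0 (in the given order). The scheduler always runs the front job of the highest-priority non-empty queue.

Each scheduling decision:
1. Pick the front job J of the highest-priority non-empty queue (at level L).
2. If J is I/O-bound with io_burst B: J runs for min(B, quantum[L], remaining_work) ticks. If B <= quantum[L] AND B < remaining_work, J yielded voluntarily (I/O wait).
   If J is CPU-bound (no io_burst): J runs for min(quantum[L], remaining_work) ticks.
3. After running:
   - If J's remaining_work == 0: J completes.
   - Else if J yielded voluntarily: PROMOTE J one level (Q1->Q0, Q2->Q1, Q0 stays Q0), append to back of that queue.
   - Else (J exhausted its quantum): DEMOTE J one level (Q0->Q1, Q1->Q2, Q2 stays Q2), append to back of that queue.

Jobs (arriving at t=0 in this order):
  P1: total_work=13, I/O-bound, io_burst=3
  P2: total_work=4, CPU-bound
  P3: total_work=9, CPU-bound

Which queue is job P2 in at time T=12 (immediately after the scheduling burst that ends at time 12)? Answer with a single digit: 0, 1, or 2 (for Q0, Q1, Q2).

t=0-3: P1@Q0 runs 3, rem=10, I/O yield, promote→Q0. Q0=[P2,P3,P1] Q1=[] Q2=[]
t=3-6: P2@Q0 runs 3, rem=1, quantum used, demote→Q1. Q0=[P3,P1] Q1=[P2] Q2=[]
t=6-9: P3@Q0 runs 3, rem=6, quantum used, demote→Q1. Q0=[P1] Q1=[P2,P3] Q2=[]
t=9-12: P1@Q0 runs 3, rem=7, I/O yield, promote→Q0. Q0=[P1] Q1=[P2,P3] Q2=[]
t=12-15: P1@Q0 runs 3, rem=4, I/O yield, promote→Q0. Q0=[P1] Q1=[P2,P3] Q2=[]
t=15-18: P1@Q0 runs 3, rem=1, I/O yield, promote→Q0. Q0=[P1] Q1=[P2,P3] Q2=[]
t=18-19: P1@Q0 runs 1, rem=0, completes. Q0=[] Q1=[P2,P3] Q2=[]
t=19-20: P2@Q1 runs 1, rem=0, completes. Q0=[] Q1=[P3] Q2=[]
t=20-26: P3@Q1 runs 6, rem=0, completes. Q0=[] Q1=[] Q2=[]

Answer: 1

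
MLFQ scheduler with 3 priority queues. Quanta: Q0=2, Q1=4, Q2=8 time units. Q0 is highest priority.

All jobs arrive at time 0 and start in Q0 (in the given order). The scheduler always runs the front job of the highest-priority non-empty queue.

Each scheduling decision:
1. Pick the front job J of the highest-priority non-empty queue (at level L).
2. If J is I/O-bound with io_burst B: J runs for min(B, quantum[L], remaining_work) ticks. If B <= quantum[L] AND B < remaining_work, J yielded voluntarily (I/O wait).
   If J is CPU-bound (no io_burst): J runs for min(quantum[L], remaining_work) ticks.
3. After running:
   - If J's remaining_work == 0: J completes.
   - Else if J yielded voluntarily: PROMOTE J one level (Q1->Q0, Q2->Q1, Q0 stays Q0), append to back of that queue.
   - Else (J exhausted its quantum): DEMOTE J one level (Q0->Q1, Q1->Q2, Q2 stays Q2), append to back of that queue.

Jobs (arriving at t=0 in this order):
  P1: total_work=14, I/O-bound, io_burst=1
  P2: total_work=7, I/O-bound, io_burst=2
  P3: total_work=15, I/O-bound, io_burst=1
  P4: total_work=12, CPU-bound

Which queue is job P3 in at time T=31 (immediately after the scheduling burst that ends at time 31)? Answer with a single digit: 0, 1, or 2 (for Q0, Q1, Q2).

t=0-1: P1@Q0 runs 1, rem=13, I/O yield, promote→Q0. Q0=[P2,P3,P4,P1] Q1=[] Q2=[]
t=1-3: P2@Q0 runs 2, rem=5, I/O yield, promote→Q0. Q0=[P3,P4,P1,P2] Q1=[] Q2=[]
t=3-4: P3@Q0 runs 1, rem=14, I/O yield, promote→Q0. Q0=[P4,P1,P2,P3] Q1=[] Q2=[]
t=4-6: P4@Q0 runs 2, rem=10, quantum used, demote→Q1. Q0=[P1,P2,P3] Q1=[P4] Q2=[]
t=6-7: P1@Q0 runs 1, rem=12, I/O yield, promote→Q0. Q0=[P2,P3,P1] Q1=[P4] Q2=[]
t=7-9: P2@Q0 runs 2, rem=3, I/O yield, promote→Q0. Q0=[P3,P1,P2] Q1=[P4] Q2=[]
t=9-10: P3@Q0 runs 1, rem=13, I/O yield, promote→Q0. Q0=[P1,P2,P3] Q1=[P4] Q2=[]
t=10-11: P1@Q0 runs 1, rem=11, I/O yield, promote→Q0. Q0=[P2,P3,P1] Q1=[P4] Q2=[]
t=11-13: P2@Q0 runs 2, rem=1, I/O yield, promote→Q0. Q0=[P3,P1,P2] Q1=[P4] Q2=[]
t=13-14: P3@Q0 runs 1, rem=12, I/O yield, promote→Q0. Q0=[P1,P2,P3] Q1=[P4] Q2=[]
t=14-15: P1@Q0 runs 1, rem=10, I/O yield, promote→Q0. Q0=[P2,P3,P1] Q1=[P4] Q2=[]
t=15-16: P2@Q0 runs 1, rem=0, completes. Q0=[P3,P1] Q1=[P4] Q2=[]
t=16-17: P3@Q0 runs 1, rem=11, I/O yield, promote→Q0. Q0=[P1,P3] Q1=[P4] Q2=[]
t=17-18: P1@Q0 runs 1, rem=9, I/O yield, promote→Q0. Q0=[P3,P1] Q1=[P4] Q2=[]
t=18-19: P3@Q0 runs 1, rem=10, I/O yield, promote→Q0. Q0=[P1,P3] Q1=[P4] Q2=[]
t=19-20: P1@Q0 runs 1, rem=8, I/O yield, promote→Q0. Q0=[P3,P1] Q1=[P4] Q2=[]
t=20-21: P3@Q0 runs 1, rem=9, I/O yield, promote→Q0. Q0=[P1,P3] Q1=[P4] Q2=[]
t=21-22: P1@Q0 runs 1, rem=7, I/O yield, promote→Q0. Q0=[P3,P1] Q1=[P4] Q2=[]
t=22-23: P3@Q0 runs 1, rem=8, I/O yield, promote→Q0. Q0=[P1,P3] Q1=[P4] Q2=[]
t=23-24: P1@Q0 runs 1, rem=6, I/O yield, promote→Q0. Q0=[P3,P1] Q1=[P4] Q2=[]
t=24-25: P3@Q0 runs 1, rem=7, I/O yield, promote→Q0. Q0=[P1,P3] Q1=[P4] Q2=[]
t=25-26: P1@Q0 runs 1, rem=5, I/O yield, promote→Q0. Q0=[P3,P1] Q1=[P4] Q2=[]
t=26-27: P3@Q0 runs 1, rem=6, I/O yield, promote→Q0. Q0=[P1,P3] Q1=[P4] Q2=[]
t=27-28: P1@Q0 runs 1, rem=4, I/O yield, promote→Q0. Q0=[P3,P1] Q1=[P4] Q2=[]
t=28-29: P3@Q0 runs 1, rem=5, I/O yield, promote→Q0. Q0=[P1,P3] Q1=[P4] Q2=[]
t=29-30: P1@Q0 runs 1, rem=3, I/O yield, promote→Q0. Q0=[P3,P1] Q1=[P4] Q2=[]
t=30-31: P3@Q0 runs 1, rem=4, I/O yield, promote→Q0. Q0=[P1,P3] Q1=[P4] Q2=[]
t=31-32: P1@Q0 runs 1, rem=2, I/O yield, promote→Q0. Q0=[P3,P1] Q1=[P4] Q2=[]
t=32-33: P3@Q0 runs 1, rem=3, I/O yield, promote→Q0. Q0=[P1,P3] Q1=[P4] Q2=[]
t=33-34: P1@Q0 runs 1, rem=1, I/O yield, promote→Q0. Q0=[P3,P1] Q1=[P4] Q2=[]
t=34-35: P3@Q0 runs 1, rem=2, I/O yield, promote→Q0. Q0=[P1,P3] Q1=[P4] Q2=[]
t=35-36: P1@Q0 runs 1, rem=0, completes. Q0=[P3] Q1=[P4] Q2=[]
t=36-37: P3@Q0 runs 1, rem=1, I/O yield, promote→Q0. Q0=[P3] Q1=[P4] Q2=[]
t=37-38: P3@Q0 runs 1, rem=0, completes. Q0=[] Q1=[P4] Q2=[]
t=38-42: P4@Q1 runs 4, rem=6, quantum used, demote→Q2. Q0=[] Q1=[] Q2=[P4]
t=42-48: P4@Q2 runs 6, rem=0, completes. Q0=[] Q1=[] Q2=[]

Answer: 0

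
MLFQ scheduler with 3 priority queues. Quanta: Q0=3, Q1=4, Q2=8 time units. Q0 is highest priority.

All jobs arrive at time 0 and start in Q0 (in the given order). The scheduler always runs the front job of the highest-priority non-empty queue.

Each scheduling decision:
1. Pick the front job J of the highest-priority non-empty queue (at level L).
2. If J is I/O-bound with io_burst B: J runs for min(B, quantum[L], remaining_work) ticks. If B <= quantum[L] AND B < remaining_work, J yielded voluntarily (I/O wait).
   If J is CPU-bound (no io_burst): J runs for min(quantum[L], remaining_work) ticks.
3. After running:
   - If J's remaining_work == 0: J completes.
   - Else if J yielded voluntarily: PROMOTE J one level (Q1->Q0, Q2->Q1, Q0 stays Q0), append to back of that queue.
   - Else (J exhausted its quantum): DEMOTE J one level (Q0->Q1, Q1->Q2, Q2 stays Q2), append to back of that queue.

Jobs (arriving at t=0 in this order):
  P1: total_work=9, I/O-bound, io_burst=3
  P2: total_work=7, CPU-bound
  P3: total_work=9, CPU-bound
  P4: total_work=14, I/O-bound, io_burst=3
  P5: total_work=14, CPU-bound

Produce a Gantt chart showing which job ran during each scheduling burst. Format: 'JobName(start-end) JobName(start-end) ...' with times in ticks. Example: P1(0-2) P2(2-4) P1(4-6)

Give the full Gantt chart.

Answer: P1(0-3) P2(3-6) P3(6-9) P4(9-12) P5(12-15) P1(15-18) P4(18-21) P1(21-24) P4(24-27) P4(27-30) P4(30-32) P2(32-36) P3(36-40) P5(40-44) P3(44-46) P5(46-53)

Derivation:
t=0-3: P1@Q0 runs 3, rem=6, I/O yield, promote→Q0. Q0=[P2,P3,P4,P5,P1] Q1=[] Q2=[]
t=3-6: P2@Q0 runs 3, rem=4, quantum used, demote→Q1. Q0=[P3,P4,P5,P1] Q1=[P2] Q2=[]
t=6-9: P3@Q0 runs 3, rem=6, quantum used, demote→Q1. Q0=[P4,P5,P1] Q1=[P2,P3] Q2=[]
t=9-12: P4@Q0 runs 3, rem=11, I/O yield, promote→Q0. Q0=[P5,P1,P4] Q1=[P2,P3] Q2=[]
t=12-15: P5@Q0 runs 3, rem=11, quantum used, demote→Q1. Q0=[P1,P4] Q1=[P2,P3,P5] Q2=[]
t=15-18: P1@Q0 runs 3, rem=3, I/O yield, promote→Q0. Q0=[P4,P1] Q1=[P2,P3,P5] Q2=[]
t=18-21: P4@Q0 runs 3, rem=8, I/O yield, promote→Q0. Q0=[P1,P4] Q1=[P2,P3,P5] Q2=[]
t=21-24: P1@Q0 runs 3, rem=0, completes. Q0=[P4] Q1=[P2,P3,P5] Q2=[]
t=24-27: P4@Q0 runs 3, rem=5, I/O yield, promote→Q0. Q0=[P4] Q1=[P2,P3,P5] Q2=[]
t=27-30: P4@Q0 runs 3, rem=2, I/O yield, promote→Q0. Q0=[P4] Q1=[P2,P3,P5] Q2=[]
t=30-32: P4@Q0 runs 2, rem=0, completes. Q0=[] Q1=[P2,P3,P5] Q2=[]
t=32-36: P2@Q1 runs 4, rem=0, completes. Q0=[] Q1=[P3,P5] Q2=[]
t=36-40: P3@Q1 runs 4, rem=2, quantum used, demote→Q2. Q0=[] Q1=[P5] Q2=[P3]
t=40-44: P5@Q1 runs 4, rem=7, quantum used, demote→Q2. Q0=[] Q1=[] Q2=[P3,P5]
t=44-46: P3@Q2 runs 2, rem=0, completes. Q0=[] Q1=[] Q2=[P5]
t=46-53: P5@Q2 runs 7, rem=0, completes. Q0=[] Q1=[] Q2=[]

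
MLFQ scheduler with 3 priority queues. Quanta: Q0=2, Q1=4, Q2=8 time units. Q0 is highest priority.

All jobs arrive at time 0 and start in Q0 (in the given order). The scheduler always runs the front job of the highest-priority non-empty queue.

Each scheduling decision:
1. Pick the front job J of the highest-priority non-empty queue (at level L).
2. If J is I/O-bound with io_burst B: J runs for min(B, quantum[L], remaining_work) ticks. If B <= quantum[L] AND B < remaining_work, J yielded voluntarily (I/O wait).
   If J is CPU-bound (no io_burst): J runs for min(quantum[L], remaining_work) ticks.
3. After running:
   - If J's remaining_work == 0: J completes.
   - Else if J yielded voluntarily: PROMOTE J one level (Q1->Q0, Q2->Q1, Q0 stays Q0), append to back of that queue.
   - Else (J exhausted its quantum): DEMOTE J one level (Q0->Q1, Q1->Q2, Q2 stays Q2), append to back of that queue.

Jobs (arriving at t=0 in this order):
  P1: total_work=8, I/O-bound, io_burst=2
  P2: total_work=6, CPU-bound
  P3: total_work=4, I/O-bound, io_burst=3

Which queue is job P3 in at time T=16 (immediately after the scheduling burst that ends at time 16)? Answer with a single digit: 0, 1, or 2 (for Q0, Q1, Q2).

Answer: 1

Derivation:
t=0-2: P1@Q0 runs 2, rem=6, I/O yield, promote→Q0. Q0=[P2,P3,P1] Q1=[] Q2=[]
t=2-4: P2@Q0 runs 2, rem=4, quantum used, demote→Q1. Q0=[P3,P1] Q1=[P2] Q2=[]
t=4-6: P3@Q0 runs 2, rem=2, quantum used, demote→Q1. Q0=[P1] Q1=[P2,P3] Q2=[]
t=6-8: P1@Q0 runs 2, rem=4, I/O yield, promote→Q0. Q0=[P1] Q1=[P2,P3] Q2=[]
t=8-10: P1@Q0 runs 2, rem=2, I/O yield, promote→Q0. Q0=[P1] Q1=[P2,P3] Q2=[]
t=10-12: P1@Q0 runs 2, rem=0, completes. Q0=[] Q1=[P2,P3] Q2=[]
t=12-16: P2@Q1 runs 4, rem=0, completes. Q0=[] Q1=[P3] Q2=[]
t=16-18: P3@Q1 runs 2, rem=0, completes. Q0=[] Q1=[] Q2=[]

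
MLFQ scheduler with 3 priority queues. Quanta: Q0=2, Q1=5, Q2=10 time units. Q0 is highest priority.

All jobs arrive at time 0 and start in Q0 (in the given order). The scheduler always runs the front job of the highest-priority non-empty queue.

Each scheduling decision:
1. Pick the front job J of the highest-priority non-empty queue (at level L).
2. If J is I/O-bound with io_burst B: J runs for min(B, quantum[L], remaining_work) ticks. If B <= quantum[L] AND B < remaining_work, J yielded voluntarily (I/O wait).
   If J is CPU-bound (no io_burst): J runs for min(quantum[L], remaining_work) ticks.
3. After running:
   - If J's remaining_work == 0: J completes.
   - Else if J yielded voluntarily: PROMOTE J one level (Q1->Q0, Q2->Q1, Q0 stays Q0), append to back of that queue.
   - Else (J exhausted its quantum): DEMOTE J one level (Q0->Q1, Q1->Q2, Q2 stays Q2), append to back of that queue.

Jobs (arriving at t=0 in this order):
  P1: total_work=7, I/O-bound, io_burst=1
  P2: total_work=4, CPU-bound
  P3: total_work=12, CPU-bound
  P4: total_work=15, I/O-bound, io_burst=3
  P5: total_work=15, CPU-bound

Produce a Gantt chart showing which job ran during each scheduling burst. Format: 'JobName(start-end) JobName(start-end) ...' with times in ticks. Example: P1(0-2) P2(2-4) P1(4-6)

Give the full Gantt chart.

t=0-1: P1@Q0 runs 1, rem=6, I/O yield, promote→Q0. Q0=[P2,P3,P4,P5,P1] Q1=[] Q2=[]
t=1-3: P2@Q0 runs 2, rem=2, quantum used, demote→Q1. Q0=[P3,P4,P5,P1] Q1=[P2] Q2=[]
t=3-5: P3@Q0 runs 2, rem=10, quantum used, demote→Q1. Q0=[P4,P5,P1] Q1=[P2,P3] Q2=[]
t=5-7: P4@Q0 runs 2, rem=13, quantum used, demote→Q1. Q0=[P5,P1] Q1=[P2,P3,P4] Q2=[]
t=7-9: P5@Q0 runs 2, rem=13, quantum used, demote→Q1. Q0=[P1] Q1=[P2,P3,P4,P5] Q2=[]
t=9-10: P1@Q0 runs 1, rem=5, I/O yield, promote→Q0. Q0=[P1] Q1=[P2,P3,P4,P5] Q2=[]
t=10-11: P1@Q0 runs 1, rem=4, I/O yield, promote→Q0. Q0=[P1] Q1=[P2,P3,P4,P5] Q2=[]
t=11-12: P1@Q0 runs 1, rem=3, I/O yield, promote→Q0. Q0=[P1] Q1=[P2,P3,P4,P5] Q2=[]
t=12-13: P1@Q0 runs 1, rem=2, I/O yield, promote→Q0. Q0=[P1] Q1=[P2,P3,P4,P5] Q2=[]
t=13-14: P1@Q0 runs 1, rem=1, I/O yield, promote→Q0. Q0=[P1] Q1=[P2,P3,P4,P5] Q2=[]
t=14-15: P1@Q0 runs 1, rem=0, completes. Q0=[] Q1=[P2,P3,P4,P5] Q2=[]
t=15-17: P2@Q1 runs 2, rem=0, completes. Q0=[] Q1=[P3,P4,P5] Q2=[]
t=17-22: P3@Q1 runs 5, rem=5, quantum used, demote→Q2. Q0=[] Q1=[P4,P5] Q2=[P3]
t=22-25: P4@Q1 runs 3, rem=10, I/O yield, promote→Q0. Q0=[P4] Q1=[P5] Q2=[P3]
t=25-27: P4@Q0 runs 2, rem=8, quantum used, demote→Q1. Q0=[] Q1=[P5,P4] Q2=[P3]
t=27-32: P5@Q1 runs 5, rem=8, quantum used, demote→Q2. Q0=[] Q1=[P4] Q2=[P3,P5]
t=32-35: P4@Q1 runs 3, rem=5, I/O yield, promote→Q0. Q0=[P4] Q1=[] Q2=[P3,P5]
t=35-37: P4@Q0 runs 2, rem=3, quantum used, demote→Q1. Q0=[] Q1=[P4] Q2=[P3,P5]
t=37-40: P4@Q1 runs 3, rem=0, completes. Q0=[] Q1=[] Q2=[P3,P5]
t=40-45: P3@Q2 runs 5, rem=0, completes. Q0=[] Q1=[] Q2=[P5]
t=45-53: P5@Q2 runs 8, rem=0, completes. Q0=[] Q1=[] Q2=[]

Answer: P1(0-1) P2(1-3) P3(3-5) P4(5-7) P5(7-9) P1(9-10) P1(10-11) P1(11-12) P1(12-13) P1(13-14) P1(14-15) P2(15-17) P3(17-22) P4(22-25) P4(25-27) P5(27-32) P4(32-35) P4(35-37) P4(37-40) P3(40-45) P5(45-53)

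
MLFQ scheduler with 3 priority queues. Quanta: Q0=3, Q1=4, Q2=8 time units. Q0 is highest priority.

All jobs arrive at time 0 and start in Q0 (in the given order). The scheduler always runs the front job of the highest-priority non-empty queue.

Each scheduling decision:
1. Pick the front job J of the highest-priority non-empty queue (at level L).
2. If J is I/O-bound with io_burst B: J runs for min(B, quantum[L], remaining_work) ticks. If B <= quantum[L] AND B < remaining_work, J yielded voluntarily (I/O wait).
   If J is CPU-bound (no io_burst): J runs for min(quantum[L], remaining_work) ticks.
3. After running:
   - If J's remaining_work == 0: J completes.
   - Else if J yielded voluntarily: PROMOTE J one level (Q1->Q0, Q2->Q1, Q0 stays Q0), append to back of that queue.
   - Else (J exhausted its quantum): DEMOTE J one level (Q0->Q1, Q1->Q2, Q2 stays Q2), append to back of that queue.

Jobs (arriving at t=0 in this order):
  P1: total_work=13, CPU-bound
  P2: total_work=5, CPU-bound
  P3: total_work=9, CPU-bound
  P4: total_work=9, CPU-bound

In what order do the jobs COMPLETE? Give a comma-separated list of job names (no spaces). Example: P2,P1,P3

Answer: P2,P1,P3,P4

Derivation:
t=0-3: P1@Q0 runs 3, rem=10, quantum used, demote→Q1. Q0=[P2,P3,P4] Q1=[P1] Q2=[]
t=3-6: P2@Q0 runs 3, rem=2, quantum used, demote→Q1. Q0=[P3,P4] Q1=[P1,P2] Q2=[]
t=6-9: P3@Q0 runs 3, rem=6, quantum used, demote→Q1. Q0=[P4] Q1=[P1,P2,P3] Q2=[]
t=9-12: P4@Q0 runs 3, rem=6, quantum used, demote→Q1. Q0=[] Q1=[P1,P2,P3,P4] Q2=[]
t=12-16: P1@Q1 runs 4, rem=6, quantum used, demote→Q2. Q0=[] Q1=[P2,P3,P4] Q2=[P1]
t=16-18: P2@Q1 runs 2, rem=0, completes. Q0=[] Q1=[P3,P4] Q2=[P1]
t=18-22: P3@Q1 runs 4, rem=2, quantum used, demote→Q2. Q0=[] Q1=[P4] Q2=[P1,P3]
t=22-26: P4@Q1 runs 4, rem=2, quantum used, demote→Q2. Q0=[] Q1=[] Q2=[P1,P3,P4]
t=26-32: P1@Q2 runs 6, rem=0, completes. Q0=[] Q1=[] Q2=[P3,P4]
t=32-34: P3@Q2 runs 2, rem=0, completes. Q0=[] Q1=[] Q2=[P4]
t=34-36: P4@Q2 runs 2, rem=0, completes. Q0=[] Q1=[] Q2=[]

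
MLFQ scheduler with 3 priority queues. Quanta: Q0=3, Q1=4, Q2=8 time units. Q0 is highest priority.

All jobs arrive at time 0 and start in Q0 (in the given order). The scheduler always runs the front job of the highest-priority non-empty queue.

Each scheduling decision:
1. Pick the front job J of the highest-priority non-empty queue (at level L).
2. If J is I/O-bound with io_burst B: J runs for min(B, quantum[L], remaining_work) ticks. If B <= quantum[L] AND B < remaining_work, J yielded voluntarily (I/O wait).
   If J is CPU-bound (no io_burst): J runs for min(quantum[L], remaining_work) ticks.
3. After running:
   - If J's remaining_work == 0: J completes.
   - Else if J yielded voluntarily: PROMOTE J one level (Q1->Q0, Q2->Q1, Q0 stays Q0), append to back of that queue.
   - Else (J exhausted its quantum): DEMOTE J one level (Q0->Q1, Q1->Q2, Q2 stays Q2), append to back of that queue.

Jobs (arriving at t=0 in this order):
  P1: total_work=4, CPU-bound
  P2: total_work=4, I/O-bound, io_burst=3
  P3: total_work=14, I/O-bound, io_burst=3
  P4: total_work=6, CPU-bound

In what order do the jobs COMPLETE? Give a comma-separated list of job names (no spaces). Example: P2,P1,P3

t=0-3: P1@Q0 runs 3, rem=1, quantum used, demote→Q1. Q0=[P2,P3,P4] Q1=[P1] Q2=[]
t=3-6: P2@Q0 runs 3, rem=1, I/O yield, promote→Q0. Q0=[P3,P4,P2] Q1=[P1] Q2=[]
t=6-9: P3@Q0 runs 3, rem=11, I/O yield, promote→Q0. Q0=[P4,P2,P3] Q1=[P1] Q2=[]
t=9-12: P4@Q0 runs 3, rem=3, quantum used, demote→Q1. Q0=[P2,P3] Q1=[P1,P4] Q2=[]
t=12-13: P2@Q0 runs 1, rem=0, completes. Q0=[P3] Q1=[P1,P4] Q2=[]
t=13-16: P3@Q0 runs 3, rem=8, I/O yield, promote→Q0. Q0=[P3] Q1=[P1,P4] Q2=[]
t=16-19: P3@Q0 runs 3, rem=5, I/O yield, promote→Q0. Q0=[P3] Q1=[P1,P4] Q2=[]
t=19-22: P3@Q0 runs 3, rem=2, I/O yield, promote→Q0. Q0=[P3] Q1=[P1,P4] Q2=[]
t=22-24: P3@Q0 runs 2, rem=0, completes. Q0=[] Q1=[P1,P4] Q2=[]
t=24-25: P1@Q1 runs 1, rem=0, completes. Q0=[] Q1=[P4] Q2=[]
t=25-28: P4@Q1 runs 3, rem=0, completes. Q0=[] Q1=[] Q2=[]

Answer: P2,P3,P1,P4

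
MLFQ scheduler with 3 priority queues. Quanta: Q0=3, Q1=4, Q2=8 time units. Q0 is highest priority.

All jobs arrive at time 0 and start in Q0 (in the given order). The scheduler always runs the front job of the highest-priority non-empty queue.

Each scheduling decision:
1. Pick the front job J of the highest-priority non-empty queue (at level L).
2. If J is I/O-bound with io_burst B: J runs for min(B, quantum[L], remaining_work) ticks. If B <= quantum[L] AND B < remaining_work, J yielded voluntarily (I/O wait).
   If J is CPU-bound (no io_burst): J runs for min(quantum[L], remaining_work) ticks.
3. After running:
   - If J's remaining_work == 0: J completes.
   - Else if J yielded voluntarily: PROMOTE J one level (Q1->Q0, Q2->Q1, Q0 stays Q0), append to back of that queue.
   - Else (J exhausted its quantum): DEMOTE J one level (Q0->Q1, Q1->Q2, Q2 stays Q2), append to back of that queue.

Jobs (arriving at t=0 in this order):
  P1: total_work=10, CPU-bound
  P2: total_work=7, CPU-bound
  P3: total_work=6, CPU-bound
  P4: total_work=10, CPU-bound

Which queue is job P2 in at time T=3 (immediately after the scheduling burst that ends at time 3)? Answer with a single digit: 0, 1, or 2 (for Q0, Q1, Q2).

t=0-3: P1@Q0 runs 3, rem=7, quantum used, demote→Q1. Q0=[P2,P3,P4] Q1=[P1] Q2=[]
t=3-6: P2@Q0 runs 3, rem=4, quantum used, demote→Q1. Q0=[P3,P4] Q1=[P1,P2] Q2=[]
t=6-9: P3@Q0 runs 3, rem=3, quantum used, demote→Q1. Q0=[P4] Q1=[P1,P2,P3] Q2=[]
t=9-12: P4@Q0 runs 3, rem=7, quantum used, demote→Q1. Q0=[] Q1=[P1,P2,P3,P4] Q2=[]
t=12-16: P1@Q1 runs 4, rem=3, quantum used, demote→Q2. Q0=[] Q1=[P2,P3,P4] Q2=[P1]
t=16-20: P2@Q1 runs 4, rem=0, completes. Q0=[] Q1=[P3,P4] Q2=[P1]
t=20-23: P3@Q1 runs 3, rem=0, completes. Q0=[] Q1=[P4] Q2=[P1]
t=23-27: P4@Q1 runs 4, rem=3, quantum used, demote→Q2. Q0=[] Q1=[] Q2=[P1,P4]
t=27-30: P1@Q2 runs 3, rem=0, completes. Q0=[] Q1=[] Q2=[P4]
t=30-33: P4@Q2 runs 3, rem=0, completes. Q0=[] Q1=[] Q2=[]

Answer: 0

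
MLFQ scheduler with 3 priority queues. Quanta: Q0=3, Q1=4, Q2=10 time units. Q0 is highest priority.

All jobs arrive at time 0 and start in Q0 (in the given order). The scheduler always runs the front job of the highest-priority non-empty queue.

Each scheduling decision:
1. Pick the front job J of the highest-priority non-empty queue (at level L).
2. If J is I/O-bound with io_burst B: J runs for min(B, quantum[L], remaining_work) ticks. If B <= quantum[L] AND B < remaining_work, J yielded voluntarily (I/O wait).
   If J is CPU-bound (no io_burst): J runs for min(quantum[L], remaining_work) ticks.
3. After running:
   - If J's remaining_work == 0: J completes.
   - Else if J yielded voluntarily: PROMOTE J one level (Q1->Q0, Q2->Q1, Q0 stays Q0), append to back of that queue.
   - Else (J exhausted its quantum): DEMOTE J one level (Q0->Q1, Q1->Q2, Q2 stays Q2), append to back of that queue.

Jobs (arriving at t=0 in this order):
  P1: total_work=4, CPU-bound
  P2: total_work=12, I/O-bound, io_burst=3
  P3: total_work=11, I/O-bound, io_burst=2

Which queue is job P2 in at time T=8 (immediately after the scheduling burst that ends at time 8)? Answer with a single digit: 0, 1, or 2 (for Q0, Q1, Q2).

t=0-3: P1@Q0 runs 3, rem=1, quantum used, demote→Q1. Q0=[P2,P3] Q1=[P1] Q2=[]
t=3-6: P2@Q0 runs 3, rem=9, I/O yield, promote→Q0. Q0=[P3,P2] Q1=[P1] Q2=[]
t=6-8: P3@Q0 runs 2, rem=9, I/O yield, promote→Q0. Q0=[P2,P3] Q1=[P1] Q2=[]
t=8-11: P2@Q0 runs 3, rem=6, I/O yield, promote→Q0. Q0=[P3,P2] Q1=[P1] Q2=[]
t=11-13: P3@Q0 runs 2, rem=7, I/O yield, promote→Q0. Q0=[P2,P3] Q1=[P1] Q2=[]
t=13-16: P2@Q0 runs 3, rem=3, I/O yield, promote→Q0. Q0=[P3,P2] Q1=[P1] Q2=[]
t=16-18: P3@Q0 runs 2, rem=5, I/O yield, promote→Q0. Q0=[P2,P3] Q1=[P1] Q2=[]
t=18-21: P2@Q0 runs 3, rem=0, completes. Q0=[P3] Q1=[P1] Q2=[]
t=21-23: P3@Q0 runs 2, rem=3, I/O yield, promote→Q0. Q0=[P3] Q1=[P1] Q2=[]
t=23-25: P3@Q0 runs 2, rem=1, I/O yield, promote→Q0. Q0=[P3] Q1=[P1] Q2=[]
t=25-26: P3@Q0 runs 1, rem=0, completes. Q0=[] Q1=[P1] Q2=[]
t=26-27: P1@Q1 runs 1, rem=0, completes. Q0=[] Q1=[] Q2=[]

Answer: 0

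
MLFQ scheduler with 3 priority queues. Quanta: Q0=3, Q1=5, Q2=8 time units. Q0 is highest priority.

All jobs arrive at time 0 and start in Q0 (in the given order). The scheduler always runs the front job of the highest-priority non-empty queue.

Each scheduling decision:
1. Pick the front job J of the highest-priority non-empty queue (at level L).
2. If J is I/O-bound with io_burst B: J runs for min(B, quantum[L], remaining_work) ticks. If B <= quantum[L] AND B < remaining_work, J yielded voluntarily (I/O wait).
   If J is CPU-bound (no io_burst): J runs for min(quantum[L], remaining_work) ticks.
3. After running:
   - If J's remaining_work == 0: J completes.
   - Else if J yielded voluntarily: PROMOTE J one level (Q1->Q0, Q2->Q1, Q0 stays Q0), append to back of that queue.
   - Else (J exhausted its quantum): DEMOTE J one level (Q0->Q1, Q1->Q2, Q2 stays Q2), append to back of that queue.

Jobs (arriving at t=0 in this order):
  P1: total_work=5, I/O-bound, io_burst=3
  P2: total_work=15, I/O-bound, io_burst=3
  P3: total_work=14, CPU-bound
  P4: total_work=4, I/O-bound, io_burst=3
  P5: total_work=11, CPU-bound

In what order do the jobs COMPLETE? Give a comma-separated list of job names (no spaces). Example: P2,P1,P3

Answer: P1,P4,P2,P3,P5

Derivation:
t=0-3: P1@Q0 runs 3, rem=2, I/O yield, promote→Q0. Q0=[P2,P3,P4,P5,P1] Q1=[] Q2=[]
t=3-6: P2@Q0 runs 3, rem=12, I/O yield, promote→Q0. Q0=[P3,P4,P5,P1,P2] Q1=[] Q2=[]
t=6-9: P3@Q0 runs 3, rem=11, quantum used, demote→Q1. Q0=[P4,P5,P1,P2] Q1=[P3] Q2=[]
t=9-12: P4@Q0 runs 3, rem=1, I/O yield, promote→Q0. Q0=[P5,P1,P2,P4] Q1=[P3] Q2=[]
t=12-15: P5@Q0 runs 3, rem=8, quantum used, demote→Q1. Q0=[P1,P2,P4] Q1=[P3,P5] Q2=[]
t=15-17: P1@Q0 runs 2, rem=0, completes. Q0=[P2,P4] Q1=[P3,P5] Q2=[]
t=17-20: P2@Q0 runs 3, rem=9, I/O yield, promote→Q0. Q0=[P4,P2] Q1=[P3,P5] Q2=[]
t=20-21: P4@Q0 runs 1, rem=0, completes. Q0=[P2] Q1=[P3,P5] Q2=[]
t=21-24: P2@Q0 runs 3, rem=6, I/O yield, promote→Q0. Q0=[P2] Q1=[P3,P5] Q2=[]
t=24-27: P2@Q0 runs 3, rem=3, I/O yield, promote→Q0. Q0=[P2] Q1=[P3,P5] Q2=[]
t=27-30: P2@Q0 runs 3, rem=0, completes. Q0=[] Q1=[P3,P5] Q2=[]
t=30-35: P3@Q1 runs 5, rem=6, quantum used, demote→Q2. Q0=[] Q1=[P5] Q2=[P3]
t=35-40: P5@Q1 runs 5, rem=3, quantum used, demote→Q2. Q0=[] Q1=[] Q2=[P3,P5]
t=40-46: P3@Q2 runs 6, rem=0, completes. Q0=[] Q1=[] Q2=[P5]
t=46-49: P5@Q2 runs 3, rem=0, completes. Q0=[] Q1=[] Q2=[]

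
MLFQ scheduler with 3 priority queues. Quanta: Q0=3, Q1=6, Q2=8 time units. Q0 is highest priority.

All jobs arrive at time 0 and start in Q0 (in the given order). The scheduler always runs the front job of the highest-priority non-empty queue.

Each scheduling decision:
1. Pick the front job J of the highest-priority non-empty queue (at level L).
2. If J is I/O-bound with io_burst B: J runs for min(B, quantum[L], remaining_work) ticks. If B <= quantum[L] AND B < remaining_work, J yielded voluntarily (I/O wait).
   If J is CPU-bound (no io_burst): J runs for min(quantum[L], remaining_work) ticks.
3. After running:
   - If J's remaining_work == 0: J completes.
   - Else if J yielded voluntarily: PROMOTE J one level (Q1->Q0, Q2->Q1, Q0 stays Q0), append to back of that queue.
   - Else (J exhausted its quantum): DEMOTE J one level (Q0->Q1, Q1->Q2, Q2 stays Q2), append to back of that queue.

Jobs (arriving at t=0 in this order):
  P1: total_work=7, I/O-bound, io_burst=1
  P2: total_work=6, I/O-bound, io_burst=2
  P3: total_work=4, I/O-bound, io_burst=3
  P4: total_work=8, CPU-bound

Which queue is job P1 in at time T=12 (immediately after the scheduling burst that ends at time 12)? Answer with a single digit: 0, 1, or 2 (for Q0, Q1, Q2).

t=0-1: P1@Q0 runs 1, rem=6, I/O yield, promote→Q0. Q0=[P2,P3,P4,P1] Q1=[] Q2=[]
t=1-3: P2@Q0 runs 2, rem=4, I/O yield, promote→Q0. Q0=[P3,P4,P1,P2] Q1=[] Q2=[]
t=3-6: P3@Q0 runs 3, rem=1, I/O yield, promote→Q0. Q0=[P4,P1,P2,P3] Q1=[] Q2=[]
t=6-9: P4@Q0 runs 3, rem=5, quantum used, demote→Q1. Q0=[P1,P2,P3] Q1=[P4] Q2=[]
t=9-10: P1@Q0 runs 1, rem=5, I/O yield, promote→Q0. Q0=[P2,P3,P1] Q1=[P4] Q2=[]
t=10-12: P2@Q0 runs 2, rem=2, I/O yield, promote→Q0. Q0=[P3,P1,P2] Q1=[P4] Q2=[]
t=12-13: P3@Q0 runs 1, rem=0, completes. Q0=[P1,P2] Q1=[P4] Q2=[]
t=13-14: P1@Q0 runs 1, rem=4, I/O yield, promote→Q0. Q0=[P2,P1] Q1=[P4] Q2=[]
t=14-16: P2@Q0 runs 2, rem=0, completes. Q0=[P1] Q1=[P4] Q2=[]
t=16-17: P1@Q0 runs 1, rem=3, I/O yield, promote→Q0. Q0=[P1] Q1=[P4] Q2=[]
t=17-18: P1@Q0 runs 1, rem=2, I/O yield, promote→Q0. Q0=[P1] Q1=[P4] Q2=[]
t=18-19: P1@Q0 runs 1, rem=1, I/O yield, promote→Q0. Q0=[P1] Q1=[P4] Q2=[]
t=19-20: P1@Q0 runs 1, rem=0, completes. Q0=[] Q1=[P4] Q2=[]
t=20-25: P4@Q1 runs 5, rem=0, completes. Q0=[] Q1=[] Q2=[]

Answer: 0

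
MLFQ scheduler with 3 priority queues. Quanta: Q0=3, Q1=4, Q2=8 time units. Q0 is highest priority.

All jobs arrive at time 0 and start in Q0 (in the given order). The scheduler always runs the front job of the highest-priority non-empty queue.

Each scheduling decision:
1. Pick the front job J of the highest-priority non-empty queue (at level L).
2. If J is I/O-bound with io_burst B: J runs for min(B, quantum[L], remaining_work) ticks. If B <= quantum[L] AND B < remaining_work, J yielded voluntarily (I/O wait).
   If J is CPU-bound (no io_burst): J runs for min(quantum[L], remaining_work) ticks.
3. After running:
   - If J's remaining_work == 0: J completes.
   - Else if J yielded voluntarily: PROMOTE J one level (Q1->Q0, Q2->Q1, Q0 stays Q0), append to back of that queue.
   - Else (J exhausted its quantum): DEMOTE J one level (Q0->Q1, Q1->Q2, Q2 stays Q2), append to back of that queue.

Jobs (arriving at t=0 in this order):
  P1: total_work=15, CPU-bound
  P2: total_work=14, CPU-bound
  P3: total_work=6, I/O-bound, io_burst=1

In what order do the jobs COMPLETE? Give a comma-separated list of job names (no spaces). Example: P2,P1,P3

Answer: P3,P1,P2

Derivation:
t=0-3: P1@Q0 runs 3, rem=12, quantum used, demote→Q1. Q0=[P2,P3] Q1=[P1] Q2=[]
t=3-6: P2@Q0 runs 3, rem=11, quantum used, demote→Q1. Q0=[P3] Q1=[P1,P2] Q2=[]
t=6-7: P3@Q0 runs 1, rem=5, I/O yield, promote→Q0. Q0=[P3] Q1=[P1,P2] Q2=[]
t=7-8: P3@Q0 runs 1, rem=4, I/O yield, promote→Q0. Q0=[P3] Q1=[P1,P2] Q2=[]
t=8-9: P3@Q0 runs 1, rem=3, I/O yield, promote→Q0. Q0=[P3] Q1=[P1,P2] Q2=[]
t=9-10: P3@Q0 runs 1, rem=2, I/O yield, promote→Q0. Q0=[P3] Q1=[P1,P2] Q2=[]
t=10-11: P3@Q0 runs 1, rem=1, I/O yield, promote→Q0. Q0=[P3] Q1=[P1,P2] Q2=[]
t=11-12: P3@Q0 runs 1, rem=0, completes. Q0=[] Q1=[P1,P2] Q2=[]
t=12-16: P1@Q1 runs 4, rem=8, quantum used, demote→Q2. Q0=[] Q1=[P2] Q2=[P1]
t=16-20: P2@Q1 runs 4, rem=7, quantum used, demote→Q2. Q0=[] Q1=[] Q2=[P1,P2]
t=20-28: P1@Q2 runs 8, rem=0, completes. Q0=[] Q1=[] Q2=[P2]
t=28-35: P2@Q2 runs 7, rem=0, completes. Q0=[] Q1=[] Q2=[]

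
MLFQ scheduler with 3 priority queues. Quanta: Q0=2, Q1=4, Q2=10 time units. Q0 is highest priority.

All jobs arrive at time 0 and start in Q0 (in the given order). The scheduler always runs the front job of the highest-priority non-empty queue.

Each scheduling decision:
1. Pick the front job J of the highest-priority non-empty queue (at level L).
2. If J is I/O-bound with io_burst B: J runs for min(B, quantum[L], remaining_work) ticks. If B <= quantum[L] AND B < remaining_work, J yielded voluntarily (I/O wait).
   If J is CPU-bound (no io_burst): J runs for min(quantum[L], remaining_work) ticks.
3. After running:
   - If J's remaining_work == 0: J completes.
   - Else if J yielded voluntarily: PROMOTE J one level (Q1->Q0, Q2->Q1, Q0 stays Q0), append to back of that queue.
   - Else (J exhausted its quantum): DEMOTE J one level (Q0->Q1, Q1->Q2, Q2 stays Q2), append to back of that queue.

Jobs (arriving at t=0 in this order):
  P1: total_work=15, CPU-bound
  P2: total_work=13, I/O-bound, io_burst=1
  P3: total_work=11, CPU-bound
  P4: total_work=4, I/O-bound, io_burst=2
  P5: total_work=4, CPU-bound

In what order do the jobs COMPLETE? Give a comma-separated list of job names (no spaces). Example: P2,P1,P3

t=0-2: P1@Q0 runs 2, rem=13, quantum used, demote→Q1. Q0=[P2,P3,P4,P5] Q1=[P1] Q2=[]
t=2-3: P2@Q0 runs 1, rem=12, I/O yield, promote→Q0. Q0=[P3,P4,P5,P2] Q1=[P1] Q2=[]
t=3-5: P3@Q0 runs 2, rem=9, quantum used, demote→Q1. Q0=[P4,P5,P2] Q1=[P1,P3] Q2=[]
t=5-7: P4@Q0 runs 2, rem=2, I/O yield, promote→Q0. Q0=[P5,P2,P4] Q1=[P1,P3] Q2=[]
t=7-9: P5@Q0 runs 2, rem=2, quantum used, demote→Q1. Q0=[P2,P4] Q1=[P1,P3,P5] Q2=[]
t=9-10: P2@Q0 runs 1, rem=11, I/O yield, promote→Q0. Q0=[P4,P2] Q1=[P1,P3,P5] Q2=[]
t=10-12: P4@Q0 runs 2, rem=0, completes. Q0=[P2] Q1=[P1,P3,P5] Q2=[]
t=12-13: P2@Q0 runs 1, rem=10, I/O yield, promote→Q0. Q0=[P2] Q1=[P1,P3,P5] Q2=[]
t=13-14: P2@Q0 runs 1, rem=9, I/O yield, promote→Q0. Q0=[P2] Q1=[P1,P3,P5] Q2=[]
t=14-15: P2@Q0 runs 1, rem=8, I/O yield, promote→Q0. Q0=[P2] Q1=[P1,P3,P5] Q2=[]
t=15-16: P2@Q0 runs 1, rem=7, I/O yield, promote→Q0. Q0=[P2] Q1=[P1,P3,P5] Q2=[]
t=16-17: P2@Q0 runs 1, rem=6, I/O yield, promote→Q0. Q0=[P2] Q1=[P1,P3,P5] Q2=[]
t=17-18: P2@Q0 runs 1, rem=5, I/O yield, promote→Q0. Q0=[P2] Q1=[P1,P3,P5] Q2=[]
t=18-19: P2@Q0 runs 1, rem=4, I/O yield, promote→Q0. Q0=[P2] Q1=[P1,P3,P5] Q2=[]
t=19-20: P2@Q0 runs 1, rem=3, I/O yield, promote→Q0. Q0=[P2] Q1=[P1,P3,P5] Q2=[]
t=20-21: P2@Q0 runs 1, rem=2, I/O yield, promote→Q0. Q0=[P2] Q1=[P1,P3,P5] Q2=[]
t=21-22: P2@Q0 runs 1, rem=1, I/O yield, promote→Q0. Q0=[P2] Q1=[P1,P3,P5] Q2=[]
t=22-23: P2@Q0 runs 1, rem=0, completes. Q0=[] Q1=[P1,P3,P5] Q2=[]
t=23-27: P1@Q1 runs 4, rem=9, quantum used, demote→Q2. Q0=[] Q1=[P3,P5] Q2=[P1]
t=27-31: P3@Q1 runs 4, rem=5, quantum used, demote→Q2. Q0=[] Q1=[P5] Q2=[P1,P3]
t=31-33: P5@Q1 runs 2, rem=0, completes. Q0=[] Q1=[] Q2=[P1,P3]
t=33-42: P1@Q2 runs 9, rem=0, completes. Q0=[] Q1=[] Q2=[P3]
t=42-47: P3@Q2 runs 5, rem=0, completes. Q0=[] Q1=[] Q2=[]

Answer: P4,P2,P5,P1,P3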